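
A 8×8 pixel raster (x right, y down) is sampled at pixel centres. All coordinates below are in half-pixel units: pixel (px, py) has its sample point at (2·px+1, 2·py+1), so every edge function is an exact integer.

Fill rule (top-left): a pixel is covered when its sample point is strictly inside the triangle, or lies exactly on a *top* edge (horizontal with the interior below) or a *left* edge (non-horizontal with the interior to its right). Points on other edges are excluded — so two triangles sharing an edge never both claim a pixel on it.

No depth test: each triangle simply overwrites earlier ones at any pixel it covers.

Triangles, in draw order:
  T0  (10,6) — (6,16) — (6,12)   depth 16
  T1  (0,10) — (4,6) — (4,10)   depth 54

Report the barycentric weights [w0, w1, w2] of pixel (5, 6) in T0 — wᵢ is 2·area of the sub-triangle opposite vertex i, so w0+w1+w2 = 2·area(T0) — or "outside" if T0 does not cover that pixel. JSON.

T0:
  2·area = 16
  edge (10, 6)→(6, 16): d=(-4,10) right/bottom  bias=-1
  edge (6, 16)→(6, 12): d=(0,-4) top-left  bias=+0
  edge (6, 12)→(10, 6): d=(4,-6) top-left  bias=+0
    (3,5)@(7, 11): e=[10,4,2] → #
    (4,5)@(9, 11): e=[-10,12,14] → ·
    (3,6)@(7, 13): e=[2,4,10] → #
    (4,6)@(9, 13): e=[-18,12,22] → ·
    (3,7)@(7, 15): e=[-6,4,18] → ·
  covered (2 px):
    · · · · · · · ·
    · · · · · · · ·
    · · · · · · · ·
    · · · · · · · ·
    · · · · · · · ·
    · · · # · · · ·
    · · · # · · · ·
    · · · · · · · ·
T1:
  2·area = 16
  edge (0, 10)→(4, 6): d=(4,-4) top-left  bias=+0
  edge (4, 6)→(4, 10): d=(0,4) right/bottom  bias=-1
  edge (4, 10)→(0, 10): d=(-4,0) right/bottom  bias=-1
    (4,0)@(9, 1): e=[0,-20,36] → ·  [on edge]
    (3,1)@(7, 3): e=[0,-12,28] → ·  [on edge]
    (2,2)@(5, 5): e=[0,-4,20] → ·  [on edge]
    (1,3)@(3, 7): e=[0,4,12] → #  [on edge]
    (2,3)@(5, 7): e=[8,-4,12] → ·
    (0,4)@(1, 9): e=[0,12,4] → #  [on edge]
    (2,4)@(5, 9): e=[16,-4,4] → ·
    (0,5)@(1, 11): e=[8,12,-4] → ·
    (1,5)@(3, 11): e=[16,4,-4] → ·
  covered (3 px):
    · · · · · · · ·
    · · · · · · · ·
    · · · · · · · ·
    · # · · · · · ·
    # # · · · · · ·
    · · · · · · · ·
    · · · · · · · ·
    · · · · · · · ·

Result: "outside"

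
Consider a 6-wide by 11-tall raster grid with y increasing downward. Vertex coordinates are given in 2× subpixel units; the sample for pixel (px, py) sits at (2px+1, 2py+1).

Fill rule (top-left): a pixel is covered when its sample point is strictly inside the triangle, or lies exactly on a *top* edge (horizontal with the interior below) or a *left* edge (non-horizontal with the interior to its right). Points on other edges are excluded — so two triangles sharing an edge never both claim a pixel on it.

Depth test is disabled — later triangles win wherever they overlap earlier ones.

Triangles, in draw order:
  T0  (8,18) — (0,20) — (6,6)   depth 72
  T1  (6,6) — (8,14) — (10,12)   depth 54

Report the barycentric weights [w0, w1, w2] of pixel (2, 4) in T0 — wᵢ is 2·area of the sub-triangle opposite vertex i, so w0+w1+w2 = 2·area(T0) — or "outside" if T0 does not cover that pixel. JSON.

T0:
  2·area = 100
  edge (8, 18)→(0, 20): d=(-8,2) right/bottom  bias=-1
  edge (0, 20)→(6, 6): d=(6,-14) top-left  bias=+0
  edge (6, 6)→(8, 18): d=(2,12) right/bottom  bias=-1
    (2,4)@(5, 9): e=[78,4,18] → X
    (3,4)@(7, 9): e=[74,32,-6] → .
    (2,5)@(5, 11): e=[62,16,22] → X
    (3,5)@(7, 11): e=[58,44,-2] → .
    (1,6)@(3, 13): e=[50,0,50] → X  [on edge]
    (3,6)@(7, 13): e=[42,56,2] → X
    (4,6)@(9, 13): e=[38,84,-22] → .
    (1,7)@(3, 15): e=[34,12,54] → X
    (4,7)@(9, 15): e=[22,96,-18] → .
    (1,8)@(3, 17): e=[18,24,58] → X
    (4,8)@(9, 17): e=[6,108,-14] → .
    (0,9)@(1, 19): e=[6,8,86] → X
  covered (13 px):
    . . . . . .
    . . . . . .
    . . . . . .
    . . . . . .
    . . X . . .
    . . X . . .
    . X X X . .
    . X X X . .
    . X X X . .
    X X . . . .
    . . . . . .
T1:
  2·area = 20  (B↔C swapped to make it positive)
  edge (6, 6)→(10, 12): d=(4,6) right/bottom  bias=-1
  edge (10, 12)→(8, 14): d=(-2,2) right/bottom  bias=-1
  edge (8, 14)→(6, 6): d=(-2,-8) top-left  bias=+0
    (3,4)@(7, 9): e=[6,12,2] → X
    (4,4)@(9, 9): e=[-6,8,18] → .
    (3,5)@(7, 11): e=[14,8,-2] → .
    (4,5)@(9, 11): e=[2,4,14] → X
    (5,5)@(11, 11): e=[-10,0,30] → .  [on edge]
    (4,6)@(9, 13): e=[10,0,10] → .  [on edge]
    (3,7)@(7, 15): e=[30,0,-10] → .  [on edge]
    (2,8)@(5, 17): e=[50,0,-30] → .  [on edge]
    (1,9)@(3, 19): e=[70,0,-50] → .  [on edge]
    (0,10)@(1, 21): e=[90,0,-70] → .  [on edge]
  covered (2 px):
    . . . . . .
    . . . . . .
    . . . . . .
    . . . . . .
    . . . X . .
    . . . . X .
    . . . . . .
    . . . . . .
    . . . . . .
    . . . . . .
    . . . . . .

Result: [4,18,78]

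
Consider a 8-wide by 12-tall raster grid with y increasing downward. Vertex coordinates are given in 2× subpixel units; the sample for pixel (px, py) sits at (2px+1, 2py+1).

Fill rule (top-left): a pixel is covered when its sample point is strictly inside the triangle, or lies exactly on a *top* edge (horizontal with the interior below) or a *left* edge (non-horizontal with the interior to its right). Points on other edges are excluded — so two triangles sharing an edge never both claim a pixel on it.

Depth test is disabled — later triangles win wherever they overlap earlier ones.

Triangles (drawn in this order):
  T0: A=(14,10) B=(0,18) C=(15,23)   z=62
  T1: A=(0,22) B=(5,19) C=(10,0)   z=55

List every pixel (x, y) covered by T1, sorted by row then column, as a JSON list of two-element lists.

T0:
  2·area = 190  (B↔C swapped to make it positive)
  edge (14, 10)→(15, 23): d=(1,13) right/bottom  bias=-1
  edge (15, 23)→(0, 18): d=(-15,-5) top-left  bias=+0
  edge (0, 18)→(14, 10): d=(14,-8) top-left  bias=+0
    (6,5)@(13, 11): e=[14,170,6] → █
    (7,5)@(15, 11): e=[-12,180,22] → ·
    (4,6)@(9, 13): e=[68,120,2] → █
    (5,6)@(11, 13): e=[42,130,18] → █
    (7,6)@(15, 13): e=[-10,150,50] → ·
    (3,7)@(7, 15): e=[96,80,14] → █
    (7,7)@(15, 15): e=[-8,120,78] → ·
    (1,8)@(3, 17): e=[150,30,10] → █
    (2,8)@(5, 17): e=[124,40,26] → █
    (7,8)@(15, 17): e=[-6,90,106] → ·
    (1,9)@(3, 19): e=[152,0,38] → █  [on edge]
    (7,9)@(15, 19): e=[-4,60,134] → ·
    (4,10)@(9, 21): e=[76,0,114] → █  [on edge]
    (7,11)@(15, 23): e=[0,0,190] → ·  [on edge]
  covered (23 px):
    · · · · · · · ·
    · · · · · · · ·
    · · · · · · · ·
    · · · · · · · ·
    · · · · · · · ·
    · · · · · · █ ·
    · · · · █ █ █ ·
    · · · █ █ █ █ ·
    · █ █ █ █ █ █ ·
    · █ █ █ █ █ █ ·
    · · · · █ █ █ ·
    · · · · · · · ·
T1:
  2·area = 80  (B↔C swapped to make it positive)
  edge (0, 22)→(10, 0): d=(10,-22) top-left  bias=+0
  edge (10, 0)→(5, 19): d=(-5,19) right/bottom  bias=-1
  edge (5, 19)→(0, 22): d=(-5,3) right/bottom  bias=-1
    (4,1)@(9, 3): e=[8,4,68] → █
    (5,1)@(11, 3): e=[52,-34,62] → ·
    (4,2)@(9, 5): e=[28,-6,58] → ·
    (3,3)@(7, 7): e=[4,22,54] → █
    (4,3)@(9, 7): e=[48,-16,48] → ·
    (3,4)@(7, 9): e=[24,12,44] → █
    (4,4)@(9, 9): e=[68,-26,38] → ·
    (2,5)@(5, 11): e=[0,40,40] → █  [on edge]
    (4,5)@(9, 11): e=[88,-36,28] → ·
    (2,6)@(5, 13): e=[20,30,30] → █
    (3,6)@(7, 13): e=[64,-8,24] → ·
    (7,6)@(15, 13): e=[240,-160,0] → ·  [on edge]
    (2,9)@(5, 19): e=[80,0,0] → ·  [on edge]
  covered (11 px):
    · · · · · · · ·
    · · · · █ · · ·
    · · · · · · · ·
    · · · █ · · · ·
    · · · █ · · · ·
    · · █ █ · · · ·
    · · █ · · · · ·
    · · █ · · · · ·
    · █ █ · · · · ·
    · █ · · · · · ·
    █ · · · · · · ·
    · · · · · · · ·

Answer: [[4,1],[3,3],[3,4],[2,5],[3,5],[2,6],[2,7],[1,8],[2,8],[1,9],[0,10]]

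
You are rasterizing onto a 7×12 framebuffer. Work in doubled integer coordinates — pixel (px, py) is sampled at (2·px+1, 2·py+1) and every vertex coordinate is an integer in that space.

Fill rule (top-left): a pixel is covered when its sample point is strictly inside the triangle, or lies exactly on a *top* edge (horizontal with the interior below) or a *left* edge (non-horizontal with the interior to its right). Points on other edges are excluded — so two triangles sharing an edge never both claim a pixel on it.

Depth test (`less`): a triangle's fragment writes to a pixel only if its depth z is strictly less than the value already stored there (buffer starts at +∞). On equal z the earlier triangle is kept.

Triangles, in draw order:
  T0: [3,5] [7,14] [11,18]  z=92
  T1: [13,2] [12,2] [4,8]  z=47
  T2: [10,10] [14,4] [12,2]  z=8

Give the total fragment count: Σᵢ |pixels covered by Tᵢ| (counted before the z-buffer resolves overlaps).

T0:
  2·area = 20  (B↔C swapped to make it positive)
  edge (3, 5)→(11, 18): d=(8,13) right/bottom  bias=-1
  edge (11, 18)→(7, 14): d=(-4,-4) top-left  bias=+0
  edge (7, 14)→(3, 5): d=(-4,-9) top-left  bias=+0
    (1,2)@(3, 5): e=[0,20,0] → .  [on edge]
    (2,4)@(5, 9): e=[6,12,2] → X
    (3,4)@(7, 9): e=[-20,20,20] → .
    (2,5)@(5, 11): e=[22,4,-6] → .
    (3,6)@(7, 13): e=[12,4,4] → X
    (4,6)@(9, 13): e=[-14,12,22] → .
    (3,7)@(7, 15): e=[28,-4,-4] → .
    (4,7)@(9, 15): e=[2,4,14] → X
    (5,7)@(11, 15): e=[-24,12,32] → .
    (4,8)@(9, 17): e=[18,-4,6] → .
    (5,11)@(11, 23): e=[40,-20,0] → .  [on edge]
  covered (3 px):
    . . . . . . .
    . . . . . . .
    . . . . . . .
    . . . . . . .
    . . X . . . .
    . . . . . . .
    . . . X . . .
    . . . . X . .
    . . . . . . .
    . . . . . . .
    . . . . . . .
    . . . . . . .
T1:
  2·area = 6  (B↔C swapped to make it positive)
  edge (13, 2)→(4, 8): d=(-9,6) right/bottom  bias=-1
  edge (4, 8)→(12, 2): d=(8,-6) top-left  bias=+0
  edge (12, 2)→(13, 2): d=(1,0) top-left  bias=+0
    (5,1)@(11, 3): e=[3,2,1] → X
    (6,1)@(13, 3): e=[-9,14,1] → .
    (5,2)@(11, 5): e=[-15,18,3] → .
  covered (1 px):
    . . . . . . .
    . . . . . X .
    . . . . . . .
    . . . . . . .
    . . . . . . .
    . . . . . . .
    . . . . . . .
    . . . . . . .
    . . . . . . .
    . . . . . . .
    . . . . . . .
    . . . . . . .
T2:
  2·area = 20  (B↔C swapped to make it positive)
  edge (10, 10)→(12, 2): d=(2,-8) top-left  bias=+0
  edge (12, 2)→(14, 4): d=(2,2) right/bottom  bias=-1
  edge (14, 4)→(10, 10): d=(-4,6) right/bottom  bias=-1
    (5,0)@(11, 1): e=[-10,0,30] → .  [on edge]
    (6,1)@(13, 3): e=[10,0,10] → .  [on edge]
    (6,2)@(13, 5): e=[14,4,2] → X
    (5,3)@(11, 7): e=[2,12,6] → X
    (6,3)@(13, 7): e=[18,8,-6] → .
    (5,4)@(11, 9): e=[6,16,-2] → .
  covered (2 px):
    . . . . . . .
    . . . . . . .
    . . . . . . X
    . . . . . X .
    . . . . . . .
    . . . . . . .
    . . . . . . .
    . . . . . . .
    . . . . . . .
    . . . . . . .
    . . . . . . .
    . . . . . . .

Final: 6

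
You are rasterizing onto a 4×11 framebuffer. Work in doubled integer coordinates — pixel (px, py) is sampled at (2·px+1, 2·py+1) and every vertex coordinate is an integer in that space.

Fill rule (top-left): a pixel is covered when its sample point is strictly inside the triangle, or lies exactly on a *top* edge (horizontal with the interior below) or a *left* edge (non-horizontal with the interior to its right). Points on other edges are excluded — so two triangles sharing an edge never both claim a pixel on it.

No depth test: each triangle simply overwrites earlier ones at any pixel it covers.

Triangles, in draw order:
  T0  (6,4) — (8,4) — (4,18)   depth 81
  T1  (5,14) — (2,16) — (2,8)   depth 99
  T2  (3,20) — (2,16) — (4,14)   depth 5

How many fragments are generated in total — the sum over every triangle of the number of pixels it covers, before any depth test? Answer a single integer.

T0:
  2·area = 28
  edge (6, 4)→(8, 4): d=(2,0) top-left  bias=+0
  edge (8, 4)→(4, 18): d=(-4,14) right/bottom  bias=-1
  edge (4, 18)→(6, 4): d=(2,-14) top-left  bias=+0
    (3,2)@(7, 5): e=[2,10,16] → X
    (3,3)@(7, 7): e=[6,2,20] → X
    (3,4)@(7, 9): e=[10,-6,24] → .
    (2,5)@(5, 11): e=[14,14,0] → X  [on edge]
    (3,5)@(7, 11): e=[14,-14,28] → .
    (2,6)@(5, 13): e=[18,6,4] → X
    (3,6)@(7, 13): e=[18,-22,32] → .
    (2,7)@(5, 15): e=[22,-2,8] → .
  covered (4 px):
    . . . .
    . . . .
    . . . X
    . . . X
    . . . .
    . . X .
    . . X .
    . . . .
    . . . .
    . . . .
    . . . .
T1:
  2·area = 24
  edge (5, 14)→(2, 16): d=(-3,2) right/bottom  bias=-1
  edge (2, 16)→(2, 8): d=(0,-8) top-left  bias=+0
  edge (2, 8)→(5, 14): d=(3,6) right/bottom  bias=-1
    (1,5)@(3, 11): e=[13,8,3] → X
    (2,5)@(5, 11): e=[9,24,-9] → .
    (1,6)@(3, 13): e=[7,8,9] → X
    (2,6)@(5, 13): e=[3,24,-3] → .
    (1,7)@(3, 15): e=[1,8,15] → X
    (2,7)@(5, 15): e=[-3,24,3] → .
    (1,8)@(3, 17): e=[-5,8,21] → .
  covered (3 px):
    . . . .
    . . . .
    . . . .
    . . . .
    . . . .
    . X . .
    . X . .
    . X . .
    . . . .
    . . . .
    . . . .
T2:
  2·area = 10
  edge (3, 20)→(2, 16): d=(-1,-4) top-left  bias=+0
  edge (2, 16)→(4, 14): d=(2,-2) top-left  bias=+0
  edge (4, 14)→(3, 20): d=(-1,6) right/bottom  bias=-1
    (3,5)@(7, 11): e=[25,0,-15] → .  [on edge]
    (2,6)@(5, 13): e=[15,0,-5] → .  [on edge]
    (1,7)@(3, 15): e=[5,0,5] → X  [on edge]
    (2,7)@(5, 15): e=[13,4,-7] → .
    (0,8)@(1, 17): e=[-5,0,15] → .  [on edge]
    (1,8)@(3, 17): e=[3,4,3] → X
    (2,8)@(5, 17): e=[11,8,-9] → .
    (1,9)@(3, 19): e=[1,8,1] → X
    (2,9)@(5, 19): e=[9,12,-11] → .
    (1,10)@(3, 21): e=[-1,12,-1] → .
  covered (3 px):
    . . . .
    . . . .
    . . . .
    . . . .
    . . . .
    . . . .
    . . . .
    . X . .
    . X . .
    . X . .
    . . . .

Answer: 10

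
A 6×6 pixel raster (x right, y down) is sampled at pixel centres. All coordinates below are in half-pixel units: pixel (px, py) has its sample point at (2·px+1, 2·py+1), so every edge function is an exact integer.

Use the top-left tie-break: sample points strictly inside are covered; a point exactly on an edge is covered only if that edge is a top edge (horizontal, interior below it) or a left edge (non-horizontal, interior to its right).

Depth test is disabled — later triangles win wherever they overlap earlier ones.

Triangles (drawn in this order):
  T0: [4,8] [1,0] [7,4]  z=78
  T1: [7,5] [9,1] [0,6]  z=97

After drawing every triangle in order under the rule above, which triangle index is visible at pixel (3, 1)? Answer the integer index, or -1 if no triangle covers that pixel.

T0:
  2·area = 36
  edge (4, 8)→(1, 0): d=(-3,-8) top-left  bias=+0
  edge (1, 0)→(7, 4): d=(6,4) right/bottom  bias=-1
  edge (7, 4)→(4, 8): d=(-3,4) right/bottom  bias=-1
    (1,1)@(3, 3): e=[7,10,19] → X
    (2,1)@(5, 3): e=[23,2,11] → X
    (3,1)@(7, 3): e=[39,-6,3] → .
    (1,2)@(3, 5): e=[1,22,13] → X
    (3,2)@(7, 5): e=[33,6,-3] → .
    (1,3)@(3, 7): e=[-5,34,7] → .
    (2,3)@(5, 7): e=[11,26,-1] → .
  covered (4 px):
    . . . . . .
    . X X . . .
    . X X . . .
    . . . . . .
    . . . . . .
    . . . . . .
T1:
  2·area = 26  (B↔C swapped to make it positive)
  edge (7, 5)→(0, 6): d=(-7,1) right/bottom  bias=-1
  edge (0, 6)→(9, 1): d=(9,-5) top-left  bias=+0
  edge (9, 1)→(7, 5): d=(-2,4) right/bottom  bias=-1
    (4,0)@(9, 1): e=[26,0,0] → .  [on edge]
    (3,1)@(7, 3): e=[14,8,4] → X
    (4,1)@(9, 3): e=[12,18,-4] → .
    (1,2)@(3, 5): e=[4,6,16] → X
    (2,2)@(5, 5): e=[2,16,8] → X
    (3,2)@(7, 5): e=[0,26,0] → .  [on edge]
    (1,3)@(3, 7): e=[-10,24,12] → .
    (2,3)@(5, 7): e=[-12,34,4] → .
    (2,4)@(5, 9): e=[-26,52,0] → .  [on edge]
  covered (3 px):
    . . . . . .
    . . . X . .
    . X X . . .
    . . . . . .
    . . . . . .
    . . . . . .

Z-buffer (winner per pixel, '.' = empty):
  . . . . . .
  . 0 0 1 . .
  . 1 1 . . .
  . . . . . .
  . . . . . .
  . . . . . .

Answer: 1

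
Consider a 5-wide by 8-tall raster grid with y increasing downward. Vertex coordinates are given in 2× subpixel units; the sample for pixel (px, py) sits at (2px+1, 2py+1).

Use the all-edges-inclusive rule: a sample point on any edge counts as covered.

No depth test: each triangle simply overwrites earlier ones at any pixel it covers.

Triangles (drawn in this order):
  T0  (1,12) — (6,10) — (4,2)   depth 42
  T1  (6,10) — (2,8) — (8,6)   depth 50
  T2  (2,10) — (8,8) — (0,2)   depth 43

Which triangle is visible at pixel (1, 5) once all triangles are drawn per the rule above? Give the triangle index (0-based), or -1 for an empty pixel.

T0:
  2·area = 44  (B↔C swapped to make it positive)
  edge (1, 12)→(4, 2): d=(3,-10) inclusive
  edge (4, 2)→(6, 10): d=(2,8) inclusive
  edge (6, 10)→(1, 12): d=(-5,2) inclusive
    (1,3)@(3, 7): e=[5,18,21] → █
    (2,3)@(5, 7): e=[25,2,17] → █
    (3,3)@(7, 7): e=[45,-14,13] → ·
    (1,4)@(3, 9): e=[11,22,11] → █
    (3,4)@(7, 9): e=[51,-10,3] → ·
    (1,5)@(3, 11): e=[17,26,1] → █
    (2,5)@(5, 11): e=[37,10,-3] → ·
    (1,6)@(3, 13): e=[23,30,-9] → ·
  covered (5 px):
    · · · · ·
    · · · · ·
    · · · · ·
    · █ █ · ·
    · █ █ · ·
    · █ · · ·
    · · · · ·
    · · · · ·
T1:
  2·area = 20
  edge (6, 10)→(2, 8): d=(-4,-2) inclusive
  edge (2, 8)→(8, 6): d=(6,-2) inclusive
  edge (8, 6)→(6, 10): d=(-2,4) inclusive
    (2,3)@(5, 7): e=[10,0,10] → █  [on edge]
    (3,3)@(7, 7): e=[14,4,2] → █
    (4,3)@(9, 7): e=[18,8,-6] → ·
    (2,4)@(5, 9): e=[2,12,6] → █
    (3,4)@(7, 9): e=[6,16,-2] → ·
    (2,5)@(5, 11): e=[-6,24,2] → ·
  covered (3 px):
    · · · · ·
    · · · · ·
    · · · · ·
    · · █ █ ·
    · · █ · ·
    · · · · ·
    · · · · ·
    · · · · ·
T2:
  2·area = 52  (B↔C swapped to make it positive)
  edge (2, 10)→(0, 2): d=(-2,-8) inclusive
  edge (0, 2)→(8, 8): d=(8,6) inclusive
  edge (8, 8)→(2, 10): d=(-6,2) inclusive
    (0,1)@(1, 3): e=[6,2,44] → █
    (1,1)@(3, 3): e=[22,-10,40] → ·
    (0,2)@(1, 5): e=[2,18,32] → █
    (1,2)@(3, 5): e=[18,6,28] → █
    (2,2)@(5, 5): e=[34,-6,24] → ·
    (0,3)@(1, 7): e=[-2,34,20] → ·
    (1,3)@(3, 7): e=[14,22,16] → █
    (2,3)@(5, 7): e=[30,10,12] → █
    (3,3)@(7, 7): e=[46,-2,8] → ·
    (1,4)@(3, 9): e=[10,38,4] → █
    (2,4)@(5, 9): e=[26,26,0] → █  [on edge]
    (3,4)@(7, 9): e=[42,14,-4] → ·
  covered (7 px):
    · · · · ·
    █ · · · ·
    █ █ · · ·
    · █ █ · ·
    · █ █ · ·
    · · · · ·
    · · · · ·
    · · · · ·

Z-buffer (winner per pixel, '.' = empty):
  . . . . .
  2 . . . .
  2 2 . . .
  . 2 2 1 .
  . 2 2 . .
  . 0 . . .
  . . . . .
  . . . . .

Answer: 0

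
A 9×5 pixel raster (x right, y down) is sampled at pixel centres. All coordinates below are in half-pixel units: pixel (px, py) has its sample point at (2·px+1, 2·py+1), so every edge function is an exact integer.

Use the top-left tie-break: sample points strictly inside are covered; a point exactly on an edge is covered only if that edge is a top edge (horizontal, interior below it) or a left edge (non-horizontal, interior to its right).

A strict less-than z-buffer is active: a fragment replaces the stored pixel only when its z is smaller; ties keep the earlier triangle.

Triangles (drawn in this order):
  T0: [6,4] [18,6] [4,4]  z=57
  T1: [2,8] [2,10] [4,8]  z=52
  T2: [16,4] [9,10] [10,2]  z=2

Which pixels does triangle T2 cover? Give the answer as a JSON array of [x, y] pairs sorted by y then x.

T0:
  2·area = 4
  edge (6, 4)→(18, 6): d=(12,2) right/bottom  bias=-1
  edge (18, 6)→(4, 4): d=(-14,-2) top-left  bias=+0
  edge (4, 4)→(6, 4): d=(2,0) top-left  bias=+0
    (5,2)@(11, 5): e=[2,0,2] → █  [on edge]
    (6,2)@(13, 5): e=[-2,4,2] → ·
    (5,3)@(11, 7): e=[26,-28,6] → ·
  covered (1 px):
    · · · · · · · · ·
    · · · · · · · · ·
    · · · · · █ · · ·
    · · · · · · · · ·
    · · · · · · · · ·
T1:
  2·area = 4  (B↔C swapped to make it positive)
  edge (2, 8)→(4, 8): d=(2,0) top-left  bias=+0
  edge (4, 8)→(2, 10): d=(-2,2) right/bottom  bias=-1
  edge (2, 10)→(2, 8): d=(0,-2) top-left  bias=+0
    (5,0)@(11, 1): e=[-14,0,18] → ·  [on edge]
    (4,1)@(9, 3): e=[-10,0,14] → ·  [on edge]
    (3,2)@(7, 5): e=[-6,0,10] → ·  [on edge]
    (2,3)@(5, 7): e=[-2,0,6] → ·  [on edge]
    (1,4)@(3, 9): e=[2,0,2] → ·  [on edge]
  covered (0 px):
    · · · · · · · · ·
    · · · · · · · · ·
    · · · · · · · · ·
    · · · · · · · · ·
    · · · · · · · · ·
T2:
  2·area = 50
  edge (16, 4)→(9, 10): d=(-7,6) right/bottom  bias=-1
  edge (9, 10)→(10, 2): d=(1,-8) top-left  bias=+0
  edge (10, 2)→(16, 4): d=(6,2) right/bottom  bias=-1
    (3,0)@(7, 1): e=[75,-25,0] → ·  [on edge]
    (5,1)@(11, 3): e=[37,9,4] → █
    (6,1)@(13, 3): e=[25,25,0] → ·  [on edge]
    (5,2)@(11, 5): e=[23,11,16] → █
    (6,2)@(13, 5): e=[11,27,12] → █
    (7,2)@(15, 5): e=[-1,43,8] → ·
    (5,3)@(11, 7): e=[9,13,28] → █
    (6,3)@(13, 7): e=[-3,29,24] → ·
    (5,4)@(11, 9): e=[-5,15,40] → ·
  covered (4 px):
    · · · · · · · · ·
    · · · · · █ · · ·
    · · · · · █ █ · ·
    · · · · · █ · · ·
    · · · · · · · · ·

Final: [[5,1],[5,2],[6,2],[5,3]]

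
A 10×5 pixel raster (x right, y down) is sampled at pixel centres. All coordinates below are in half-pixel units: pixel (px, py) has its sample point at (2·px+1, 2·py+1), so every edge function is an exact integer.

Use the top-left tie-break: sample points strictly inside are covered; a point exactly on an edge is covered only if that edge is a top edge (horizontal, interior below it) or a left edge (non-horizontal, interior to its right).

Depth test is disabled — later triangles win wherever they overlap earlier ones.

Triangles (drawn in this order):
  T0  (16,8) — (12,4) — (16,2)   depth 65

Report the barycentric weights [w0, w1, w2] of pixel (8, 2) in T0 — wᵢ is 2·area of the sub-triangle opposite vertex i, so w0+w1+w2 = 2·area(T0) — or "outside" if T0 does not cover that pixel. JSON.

T0:
  2·area = 24
  edge (16, 8)→(12, 4): d=(-4,-4) top-left  bias=+0
  edge (12, 4)→(16, 2): d=(4,-2) top-left  bias=+0
  edge (16, 2)→(16, 8): d=(0,6) right/bottom  bias=-1
    (4,0)@(9, 1): e=[0,-18,42] → ·  [on edge]
    (5,1)@(11, 3): e=[0,-6,30] → ·  [on edge]
    (7,1)@(15, 3): e=[16,2,6] → #
    (8,1)@(17, 3): e=[24,6,-6] → ·
    (6,2)@(13, 5): e=[0,6,18] → #  [on edge]
    (8,2)@(17, 5): e=[16,14,-6] → ·
    (6,3)@(13, 7): e=[-8,14,18] → ·
    (7,3)@(15, 7): e=[0,18,6] → #  [on edge]
    (8,3)@(17, 7): e=[8,22,-6] → ·
    (7,4)@(15, 9): e=[-8,26,6] → ·
    (8,4)@(17, 9): e=[0,30,-6] → ·  [on edge]
  covered (4 px):
    · · · · · · · · · ·
    · · · · · · · # · ·
    · · · · · · # # · ·
    · · · · · · · # · ·
    · · · · · · · · · ·

Final: "outside"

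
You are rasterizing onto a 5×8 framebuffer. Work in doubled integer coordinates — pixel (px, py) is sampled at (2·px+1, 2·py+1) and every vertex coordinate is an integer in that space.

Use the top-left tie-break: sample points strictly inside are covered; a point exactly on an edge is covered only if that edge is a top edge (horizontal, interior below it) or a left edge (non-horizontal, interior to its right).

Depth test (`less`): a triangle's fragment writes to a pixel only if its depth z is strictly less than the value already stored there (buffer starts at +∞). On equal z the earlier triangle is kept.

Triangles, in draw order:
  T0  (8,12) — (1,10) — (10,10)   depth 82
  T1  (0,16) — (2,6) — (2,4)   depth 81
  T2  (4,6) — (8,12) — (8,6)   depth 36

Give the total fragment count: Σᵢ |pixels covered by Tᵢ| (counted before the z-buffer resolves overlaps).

T0:
  2·area = 18
  edge (8, 12)→(1, 10): d=(-7,-2) top-left  bias=+0
  edge (1, 10)→(10, 10): d=(9,0) top-left  bias=+0
  edge (10, 10)→(8, 12): d=(-2,2) right/bottom  bias=-1
    (2,5)@(5, 11): e=[1,9,8] → #
    (3,5)@(7, 11): e=[5,9,4] → #
    (4,5)@(9, 11): e=[9,9,0] → ·  [on edge]
    (2,6)@(5, 13): e=[-13,27,4] → ·
    (3,6)@(7, 13): e=[-9,27,0] → ·  [on edge]
    (2,7)@(5, 15): e=[-27,45,0] → ·  [on edge]
  covered (2 px):
    · · · · ·
    · · · · ·
    · · · · ·
    · · · · ·
    · · · · ·
    · · # # ·
    · · · · ·
    · · · · ·
T1:
  2·area = 4  (B↔C swapped to make it positive)
  edge (0, 16)→(2, 4): d=(2,-12) top-left  bias=+0
  edge (2, 4)→(2, 6): d=(0,2) right/bottom  bias=-1
  edge (2, 6)→(0, 16): d=(-2,10) right/bottom  bias=-1
    (1,0)@(3, 1): e=[6,-2,0] → ·  [on edge]
    (0,5)@(1, 11): e=[2,2,0] → ·  [on edge]
  covered (0 px):
    · · · · ·
    · · · · ·
    · · · · ·
    · · · · ·
    · · · · ·
    · · · · ·
    · · · · ·
    · · · · ·
T2:
  2·area = 24  (B↔C swapped to make it positive)
  edge (4, 6)→(8, 6): d=(4,0) top-left  bias=+0
  edge (8, 6)→(8, 12): d=(0,6) right/bottom  bias=-1
  edge (8, 12)→(4, 6): d=(-4,-6) top-left  bias=+0
    (2,3)@(5, 7): e=[4,18,2] → #
    (3,3)@(7, 7): e=[4,6,14] → #
    (4,3)@(9, 7): e=[4,-6,26] → ·
    (2,4)@(5, 9): e=[12,18,-6] → ·
    (3,4)@(7, 9): e=[12,6,6] → #
    (4,4)@(9, 9): e=[12,-6,18] → ·
    (3,5)@(7, 11): e=[20,6,-2] → ·
  covered (3 px):
    · · · · ·
    · · · · ·
    · · · · ·
    · · # # ·
    · · · # ·
    · · · · ·
    · · · · ·
    · · · · ·

Result: 5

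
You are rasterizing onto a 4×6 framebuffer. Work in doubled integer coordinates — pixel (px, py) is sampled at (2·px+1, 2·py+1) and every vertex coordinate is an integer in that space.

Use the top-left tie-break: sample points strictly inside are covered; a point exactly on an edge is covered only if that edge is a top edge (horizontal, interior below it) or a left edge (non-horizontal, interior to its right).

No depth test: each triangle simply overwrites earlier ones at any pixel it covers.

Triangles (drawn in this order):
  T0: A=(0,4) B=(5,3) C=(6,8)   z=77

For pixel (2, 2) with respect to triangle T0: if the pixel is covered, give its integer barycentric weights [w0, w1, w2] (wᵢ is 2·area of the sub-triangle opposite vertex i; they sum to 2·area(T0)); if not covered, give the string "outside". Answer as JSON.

T0:
  2·area = 26
  edge (0, 4)→(5, 3): d=(5,-1) top-left  bias=+0
  edge (5, 3)→(6, 8): d=(1,5) right/bottom  bias=-1
  edge (6, 8)→(0, 4): d=(-6,-4) top-left  bias=+0
    (2,1)@(5, 3): e=[0,0,26] → .  [on edge]
    (1,2)@(3, 5): e=[8,12,6] → X
    (2,2)@(5, 5): e=[10,2,14] → X
    (3,2)@(7, 5): e=[12,-8,22] → .
    (1,3)@(3, 7): e=[18,14,-6] → .
    (2,3)@(5, 7): e=[20,4,2] → X
    (3,3)@(7, 7): e=[22,-6,10] → .
    (2,4)@(5, 9): e=[30,6,-10] → .
  covered (3 px):
    . . . .
    . . . .
    . X X .
    . . X .
    . . . .
    . . . .

Final: [2,14,10]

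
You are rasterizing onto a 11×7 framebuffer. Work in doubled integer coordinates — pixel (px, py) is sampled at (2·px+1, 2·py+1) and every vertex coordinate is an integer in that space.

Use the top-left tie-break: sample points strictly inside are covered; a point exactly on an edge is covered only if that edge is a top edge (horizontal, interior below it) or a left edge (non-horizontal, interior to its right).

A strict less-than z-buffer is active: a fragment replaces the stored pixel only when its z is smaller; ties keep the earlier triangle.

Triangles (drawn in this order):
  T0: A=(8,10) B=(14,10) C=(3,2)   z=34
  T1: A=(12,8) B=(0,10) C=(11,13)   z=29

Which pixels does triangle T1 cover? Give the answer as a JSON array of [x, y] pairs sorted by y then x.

T0:
  2·area = 48  (B↔C swapped to make it positive)
  edge (8, 10)→(3, 2): d=(-5,-8) top-left  bias=+0
  edge (3, 2)→(14, 10): d=(11,8) right/bottom  bias=-1
  edge (14, 10)→(8, 10): d=(-6,0) right/bottom  bias=-1
    (2,2)@(5, 5): e=[1,17,30] → X
    (3,2)@(7, 5): e=[17,1,30] → X
    (4,2)@(9, 5): e=[33,-15,30] → .
    (2,3)@(5, 7): e=[-9,39,18] → .
    (3,3)@(7, 7): e=[7,23,18] → X
    (4,3)@(9, 7): e=[23,7,18] → X
    (5,3)@(11, 7): e=[39,-9,18] → .
    (3,4)@(7, 9): e=[-3,45,6] → .
    (4,4)@(9, 9): e=[13,29,6] → X
    (5,4)@(11, 9): e=[29,13,6] → X
    (6,4)@(13, 9): e=[45,-3,6] → .
    (4,5)@(9, 11): e=[3,51,-6] → .
  covered (6 px):
    . . . . . . . . . . .
    . . . . . . . . . . .
    . . X X . . . . . . .
    . . . X X . . . . . .
    . . . . X X . . . . .
    . . . . . . . . . . .
    . . . . . . . . . . .
T1:
  2·area = 58  (B↔C swapped to make it positive)
  edge (12, 8)→(11, 13): d=(-1,5) right/bottom  bias=-1
  edge (11, 13)→(0, 10): d=(-11,-3) top-left  bias=+0
  edge (0, 10)→(12, 8): d=(12,-2) top-left  bias=+0
    (6,1)@(13, 3): e=[0,116,-58] → .  [on edge]
    (3,4)@(7, 9): e=[24,32,2] → X
    (4,4)@(9, 9): e=[14,38,6] → X
    (5,4)@(11, 9): e=[4,44,10] → X
    (6,4)@(13, 9): e=[-6,50,14] → .
    (2,5)@(5, 11): e=[32,4,22] → X
    (6,5)@(13, 11): e=[-8,28,38] → .
    (2,6)@(5, 13): e=[30,-18,46] → .
    (3,6)@(7, 13): e=[20,-12,50] → .
    (4,6)@(9, 13): e=[10,-6,54] → .
    (5,6)@(11, 13): e=[0,0,58] → .  [on edge]
  covered (7 px):
    . . . . . . . . . . .
    . . . . . . . . . . .
    . . . . . . . . . . .
    . . . . . . . . . . .
    . . . X X X . . . . .
    . . X X X X . . . . .
    . . . . . . . . . . .

Final: [[3,4],[4,4],[5,4],[2,5],[3,5],[4,5],[5,5]]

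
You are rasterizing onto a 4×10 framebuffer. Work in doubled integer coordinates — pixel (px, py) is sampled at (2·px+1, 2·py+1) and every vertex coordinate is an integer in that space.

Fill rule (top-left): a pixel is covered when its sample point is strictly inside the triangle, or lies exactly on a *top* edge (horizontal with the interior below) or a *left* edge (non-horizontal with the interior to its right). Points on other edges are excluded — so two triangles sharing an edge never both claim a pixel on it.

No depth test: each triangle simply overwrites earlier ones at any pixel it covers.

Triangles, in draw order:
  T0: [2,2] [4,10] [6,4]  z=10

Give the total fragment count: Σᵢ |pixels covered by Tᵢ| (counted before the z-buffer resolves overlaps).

T0:
  2·area = 28  (B↔C swapped to make it positive)
  edge (2, 2)→(6, 4): d=(4,2) right/bottom  bias=-1
  edge (6, 4)→(4, 10): d=(-2,6) right/bottom  bias=-1
  edge (4, 10)→(2, 2): d=(-2,-8) top-left  bias=+0
    (3,0)@(7, 1): e=[-14,0,42] → ·  [on edge]
    (1,1)@(3, 3): e=[2,20,6] → #
    (2,1)@(5, 3): e=[-2,8,22] → ·
    (1,2)@(3, 5): e=[10,16,2] → #
    (2,2)@(5, 5): e=[6,4,18] → #
    (3,2)@(7, 5): e=[2,-8,34] → ·
    (1,3)@(3, 7): e=[18,12,-2] → ·
    (2,3)@(5, 7): e=[14,0,14] → ·  [on edge]
    (1,6)@(3, 13): e=[42,0,-14] → ·  [on edge]
    (0,9)@(1, 19): e=[70,0,-42] → ·  [on edge]
  covered (3 px):
    · · · ·
    · # · ·
    · # # ·
    · · · ·
    · · · ·
    · · · ·
    · · · ·
    · · · ·
    · · · ·
    · · · ·

Result: 3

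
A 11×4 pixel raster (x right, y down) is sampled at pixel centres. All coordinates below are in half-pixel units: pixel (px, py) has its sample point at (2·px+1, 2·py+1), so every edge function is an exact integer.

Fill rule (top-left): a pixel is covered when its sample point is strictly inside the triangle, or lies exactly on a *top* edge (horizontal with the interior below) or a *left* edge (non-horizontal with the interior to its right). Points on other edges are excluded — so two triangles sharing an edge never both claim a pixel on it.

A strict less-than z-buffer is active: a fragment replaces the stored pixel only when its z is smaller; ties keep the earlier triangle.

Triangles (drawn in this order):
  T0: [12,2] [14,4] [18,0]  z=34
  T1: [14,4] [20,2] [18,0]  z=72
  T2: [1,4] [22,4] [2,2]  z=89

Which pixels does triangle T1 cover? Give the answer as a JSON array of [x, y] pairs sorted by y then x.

T0:
  2·area = 16  (B↔C swapped to make it positive)
  edge (12, 2)→(18, 0): d=(6,-2) top-left  bias=+0
  edge (18, 0)→(14, 4): d=(-4,4) right/bottom  bias=-1
  edge (14, 4)→(12, 2): d=(-2,-2) top-left  bias=+0
    (5,0)@(11, 1): e=[-8,24,0] → ·  [on edge]
    (7,0)@(15, 1): e=[0,8,8] → █  [on edge]
    (8,0)@(17, 1): e=[4,0,12] → ·  [on edge]
    (4,1)@(9, 3): e=[0,24,-8] → ·  [on edge]
    (6,1)@(13, 3): e=[8,8,0] → █  [on edge]
    (7,1)@(15, 3): e=[12,0,4] → ·  [on edge]
    (1,2)@(3, 5): e=[0,40,-24] → ·  [on edge]
    (6,2)@(13, 5): e=[20,0,-4] → ·  [on edge]
    (7,2)@(15, 5): e=[24,-8,0] → ·  [on edge]
    (5,3)@(11, 7): e=[28,0,-12] → ·  [on edge]
    (8,3)@(17, 7): e=[40,-24,0] → ·  [on edge]
  covered (2 px):
    · · · · · · · █ · · ·
    · · · · · · █ · · · ·
    · · · · · · · · · · ·
    · · · · · · · · · · ·
T1:
  2·area = 16  (B↔C swapped to make it positive)
  edge (14, 4)→(18, 0): d=(4,-4) top-left  bias=+0
  edge (18, 0)→(20, 2): d=(2,2) right/bottom  bias=-1
  edge (20, 2)→(14, 4): d=(-6,2) right/bottom  bias=-1
    (8,0)@(17, 1): e=[0,4,12] → █  [on edge]
    (9,0)@(19, 1): e=[8,0,8] → ·  [on edge]
    (7,1)@(15, 3): e=[0,12,4] → █  [on edge]
    (8,1)@(17, 3): e=[8,8,0] → ·  [on edge]
    (10,1)@(21, 3): e=[24,0,-8] → ·  [on edge]
    (5,2)@(11, 5): e=[-8,24,0] → ·  [on edge]
    (6,2)@(13, 5): e=[0,20,-4] → ·  [on edge]
    (7,2)@(15, 5): e=[8,16,-8] → ·
    (2,3)@(5, 7): e=[-24,40,0] → ·  [on edge]
    (5,3)@(11, 7): e=[0,28,-12] → ·  [on edge]
  covered (2 px):
    · · · · · · · · █ · ·
    · · · · · · · █ · · ·
    · · · · · · · · · · ·
    · · · · · · · · · · ·
T2:
  2·area = 42  (B↔C swapped to make it positive)
  edge (1, 4)→(2, 2): d=(1,-2) top-left  bias=+0
  edge (2, 2)→(22, 4): d=(20,2) right/bottom  bias=-1
  edge (22, 4)→(1, 4): d=(-21,0) right/bottom  bias=-1
    (1,1)@(3, 3): e=[3,18,21] → █
    (2,1)@(5, 3): e=[7,14,21] → █
    (3,1)@(7, 3): e=[11,10,21] → █
    (4,1)@(9, 3): e=[15,6,21] → █
    (5,1)@(11, 3): e=[19,2,21] → █
    (6,1)@(13, 3): e=[23,-2,21] → ·
    (1,2)@(3, 5): e=[5,58,-21] → ·
    (2,2)@(5, 5): e=[9,54,-21] → ·
    (3,2)@(7, 5): e=[13,50,-21] → ·
    (4,2)@(9, 5): e=[17,46,-21] → ·
    (5,2)@(11, 5): e=[21,42,-21] → ·
  covered (5 px):
    · · · · · · · · · · ·
    · █ █ █ █ █ · · · · ·
    · · · · · · · · · · ·
    · · · · · · · · · · ·

Final: [[8,0],[7,1]]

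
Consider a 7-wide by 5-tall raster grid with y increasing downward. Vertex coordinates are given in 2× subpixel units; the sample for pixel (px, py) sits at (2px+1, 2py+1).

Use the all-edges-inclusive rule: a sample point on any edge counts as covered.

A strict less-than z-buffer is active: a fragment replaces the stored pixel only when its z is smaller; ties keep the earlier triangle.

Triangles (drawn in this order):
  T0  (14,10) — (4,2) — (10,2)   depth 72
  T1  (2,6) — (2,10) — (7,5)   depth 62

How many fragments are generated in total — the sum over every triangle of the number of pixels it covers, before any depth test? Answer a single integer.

T0:
  2·area = 48
  edge (14, 10)→(4, 2): d=(-10,-8) inclusive
  edge (4, 2)→(10, 2): d=(6,0) inclusive
  edge (10, 2)→(14, 10): d=(4,8) inclusive
    (3,1)@(7, 3): e=[14,6,28] → #
    (4,1)@(9, 3): e=[30,6,12] → #
    (5,1)@(11, 3): e=[46,6,-4] → ·
    (3,2)@(7, 5): e=[-6,18,36] → ·
    (4,2)@(9, 5): e=[10,18,20] → #
    (5,2)@(11, 5): e=[26,18,4] → #
    (6,2)@(13, 5): e=[42,18,-12] → ·
    (4,3)@(9, 7): e=[-10,30,28] → ·
    (5,3)@(11, 7): e=[6,30,12] → #
    (6,3)@(13, 7): e=[22,30,-4] → ·
    (5,4)@(11, 9): e=[-14,42,20] → ·
    (6,4)@(13, 9): e=[2,42,4] → #
  covered (6 px):
    · · · · · · ·
    · · · # # · ·
    · · · · # # ·
    · · · · · # ·
    · · · · · · #
T1:
  2·area = 20  (B↔C swapped to make it positive)
  edge (2, 6)→(7, 5): d=(5,-1) inclusive
  edge (7, 5)→(2, 10): d=(-5,5) inclusive
  edge (2, 10)→(2, 6): d=(0,-4) inclusive
    (5,0)@(11, 1): e=[-16,0,36] → ·  [on edge]
    (4,1)@(9, 3): e=[-8,0,28] → ·  [on edge]
    (3,2)@(7, 5): e=[0,0,20] → #  [on edge]
    (4,2)@(9, 5): e=[2,-10,28] → ·
    (1,3)@(3, 7): e=[6,10,4] → #
    (2,3)@(5, 7): e=[8,0,12] → #  [on edge]
    (3,3)@(7, 7): e=[10,-10,20] → ·
    (1,4)@(3, 9): e=[16,0,4] → #  [on edge]
    (2,4)@(5, 9): e=[18,-10,12] → ·
  covered (4 px):
    · · · · · · ·
    · · · · · · ·
    · · · # · · ·
    · # # · · · ·
    · # · · · · ·

Final: 10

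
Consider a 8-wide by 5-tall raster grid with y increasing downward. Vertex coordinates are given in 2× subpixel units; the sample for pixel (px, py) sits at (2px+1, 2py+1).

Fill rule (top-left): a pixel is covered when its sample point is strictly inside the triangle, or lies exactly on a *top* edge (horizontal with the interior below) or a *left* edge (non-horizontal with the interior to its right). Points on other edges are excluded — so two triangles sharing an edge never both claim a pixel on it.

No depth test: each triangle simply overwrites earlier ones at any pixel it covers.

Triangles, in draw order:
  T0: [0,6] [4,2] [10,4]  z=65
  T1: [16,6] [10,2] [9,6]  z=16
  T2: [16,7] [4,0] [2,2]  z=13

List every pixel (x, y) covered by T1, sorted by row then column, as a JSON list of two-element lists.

T0:
  2·area = 32
  edge (0, 6)→(4, 2): d=(4,-4) top-left  bias=+0
  edge (4, 2)→(10, 4): d=(6,2) right/bottom  bias=-1
  edge (10, 4)→(0, 6): d=(-10,2) right/bottom  bias=-1
    (0,0)@(1, 1): e=[-16,0,48] → .  [on edge]
    (2,0)@(5, 1): e=[0,-8,40] → .  [on edge]
    (1,1)@(3, 3): e=[0,8,24] → X  [on edge]
    (2,1)@(5, 3): e=[8,4,20] → X
    (3,1)@(7, 3): e=[16,0,16] → .  [on edge]
    (7,1)@(15, 3): e=[48,-16,0] → .  [on edge]
    (0,2)@(1, 5): e=[0,24,8] → X  [on edge]
    (2,2)@(5, 5): e=[16,16,0] → .  [on edge]
    (6,2)@(13, 5): e=[48,0,-16] → .  [on edge]
    (0,3)@(1, 7): e=[8,36,-12] → .
    (1,3)@(3, 7): e=[16,32,-16] → .
  covered (4 px):
    . . . . . . . .
    . X X . . . . .
    X X . . . . . .
    . . . . . . . .
    . . . . . . . .
T1:
  2·area = 28  (B↔C swapped to make it positive)
  edge (16, 6)→(9, 6): d=(-7,0) right/bottom  bias=-1
  edge (9, 6)→(10, 2): d=(1,-4) top-left  bias=+0
  edge (10, 2)→(16, 6): d=(6,4) right/bottom  bias=-1
    (5,1)@(11, 3): e=[21,5,2] → X
    (6,1)@(13, 3): e=[21,13,-6] → .
    (5,2)@(11, 5): e=[7,7,14] → X
    (6,2)@(13, 5): e=[7,15,6] → X
    (7,2)@(15, 5): e=[7,23,-2] → .
    (5,3)@(11, 7): e=[-7,9,26] → .
    (6,3)@(13, 7): e=[-7,17,18] → .
  covered (3 px):
    . . . . . . . .
    . . . . . X . .
    . . . . . X X .
    . . . . . . . .
    . . . . . . . .
T2:
  2·area = 38  (B↔C swapped to make it positive)
  edge (16, 7)→(2, 2): d=(-14,-5) top-left  bias=+0
  edge (2, 2)→(4, 0): d=(2,-2) top-left  bias=+0
  edge (4, 0)→(16, 7): d=(12,7) right/bottom  bias=-1
    (1,0)@(3, 1): e=[19,0,19] → X  [on edge]
    (2,0)@(5, 1): e=[29,4,5] → X
    (3,0)@(7, 1): e=[39,8,-9] → .
    (0,1)@(1, 3): e=[-19,0,57] → .  [on edge]
    (1,1)@(3, 3): e=[-9,4,43] → .
    (2,1)@(5, 3): e=[1,8,29] → X
    (3,1)@(7, 3): e=[11,12,15] → X
    (4,1)@(9, 3): e=[21,16,1] → X
    (5,1)@(11, 3): e=[31,20,-13] → .
    (2,2)@(5, 5): e=[-27,12,53] → .
    (3,2)@(7, 5): e=[-17,16,39] → .
    (4,2)@(9, 5): e=[-7,20,25] → .
  covered (6 px):
    . X X . . . . .
    . . X X X . . .
    . . . . . X . .
    . . . . . . . .
    . . . . . . . .

Result: [[5,1],[5,2],[6,2]]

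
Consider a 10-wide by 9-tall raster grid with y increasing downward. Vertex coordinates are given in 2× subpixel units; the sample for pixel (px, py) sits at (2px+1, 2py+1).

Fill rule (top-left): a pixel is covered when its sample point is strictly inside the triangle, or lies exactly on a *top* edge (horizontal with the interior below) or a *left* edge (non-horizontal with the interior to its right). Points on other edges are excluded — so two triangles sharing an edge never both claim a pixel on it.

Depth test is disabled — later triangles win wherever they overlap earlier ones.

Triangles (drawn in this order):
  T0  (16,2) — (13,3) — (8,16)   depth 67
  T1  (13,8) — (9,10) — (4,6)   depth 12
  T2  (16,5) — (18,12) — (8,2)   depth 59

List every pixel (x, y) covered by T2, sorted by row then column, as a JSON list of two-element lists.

T0:
  2·area = 34  (B↔C swapped to make it positive)
  edge (16, 2)→(8, 16): d=(-8,14) right/bottom  bias=-1
  edge (8, 16)→(13, 3): d=(5,-13) top-left  bias=+0
  edge (13, 3)→(16, 2): d=(3,-1) top-left  bias=+0
    (9,0)@(19, 1): e=[-34,68,0] → .  [on edge]
    (6,1)@(13, 3): e=[34,0,0] → X  [on edge]
    (7,1)@(15, 3): e=[6,26,2] → X
    (8,1)@(17, 3): e=[-22,52,4] → .
    (3,2)@(7, 5): e=[102,-68,0] → .  [on edge]
    (6,2)@(13, 5): e=[18,10,6] → X
    (7,2)@(15, 5): e=[-10,36,8] → .
    (0,3)@(1, 7): e=[170,-136,0] → .  [on edge]
    (6,3)@(13, 7): e=[2,20,12] → X
    (7,3)@(15, 7): e=[-26,46,14] → .
    (5,4)@(11, 9): e=[14,4,16] → X
    (6,4)@(13, 9): e=[-14,30,18] → .
  covered (5 px):
    . . . . . . . . . .
    . . . . . . X X . .
    . . . . . . X . . .
    . . . . . . X . . .
    . . . . . X . . . .
    . . . . . . . . . .
    . . . . . . . . . .
    . . . . . . . . . .
    . . . . . . . . . .
T1:
  2·area = 26
  edge (13, 8)→(9, 10): d=(-4,2) right/bottom  bias=-1
  edge (9, 10)→(4, 6): d=(-5,-4) top-left  bias=+0
  edge (4, 6)→(13, 8): d=(9,2) right/bottom  bias=-1
    (9,2)@(19, 5): e=[0,65,-39] → .  [on edge]
    (3,3)@(7, 7): e=[16,7,3] → X
    (4,3)@(9, 7): e=[12,15,-1] → .
    (7,3)@(15, 7): e=[0,39,-13] → .  [on edge]
    (3,4)@(7, 9): e=[8,-3,21] → .
    (4,4)@(9, 9): e=[4,5,17] → X
    (5,4)@(11, 9): e=[0,13,13] → .  [on edge]
    (3,5)@(7, 11): e=[0,-13,39] → .  [on edge]
    (4,5)@(9, 11): e=[-4,-5,35] → .
    (1,6)@(3, 13): e=[0,-39,65] → .  [on edge]
  covered (2 px):
    . . . . . . . . . .
    . . . . . . . . . .
    . . . . . . . . . .
    . . . X . . . . . .
    . . . . X . . . . .
    . . . . . . . . . .
    . . . . . . . . . .
    . . . . . . . . . .
    . . . . . . . . . .
T2:
  2·area = 50
  edge (16, 5)→(18, 12): d=(2,7) right/bottom  bias=-1
  edge (18, 12)→(8, 2): d=(-10,-10) top-left  bias=+0
  edge (8, 2)→(16, 5): d=(8,3) right/bottom  bias=-1
    (3,0)@(7, 1): e=[55,0,-5] → .  [on edge]
    (4,1)@(9, 3): e=[45,0,5] → X  [on edge]
    (5,1)@(11, 3): e=[31,20,-1] → .
    (4,2)@(9, 5): e=[49,-20,21] → .
    (5,2)@(11, 5): e=[35,0,15] → X  [on edge]
    (6,2)@(13, 5): e=[21,20,9] → X
    (7,2)@(15, 5): e=[7,40,3] → X
    (8,2)@(17, 5): e=[-7,60,-3] → .
    (5,3)@(11, 7): e=[39,-20,31] → .
    (6,3)@(13, 7): e=[25,0,25] → X  [on edge]
    (8,3)@(17, 7): e=[-3,40,13] → .
    (6,4)@(13, 9): e=[29,-20,41] → .
    (7,4)@(15, 9): e=[15,0,35] → X  [on edge]
    (8,5)@(17, 11): e=[5,0,45] → X  [on edge]
    (9,6)@(19, 13): e=[-5,0,55] → .  [on edge]
  covered (9 px):
    . . . . . . . . . .
    . . . . X . . . . .
    . . . . . X X X . .
    . . . . . . X X . .
    . . . . . . . X X .
    . . . . . . . . X .
    . . . . . . . . . .
    . . . . . . . . . .
    . . . . . . . . . .

Result: [[4,1],[5,2],[6,2],[7,2],[6,3],[7,3],[7,4],[8,4],[8,5]]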